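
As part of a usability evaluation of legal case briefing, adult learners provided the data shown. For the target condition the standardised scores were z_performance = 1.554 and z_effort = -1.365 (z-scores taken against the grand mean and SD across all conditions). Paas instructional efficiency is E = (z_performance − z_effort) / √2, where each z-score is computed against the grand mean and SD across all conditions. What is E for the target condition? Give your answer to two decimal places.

z_P − z_E = 1.554 − (-1.365) = 2.9190.
E = 2.9190 / √2 = 2.9190 / 1.41421 = 2.0640 ≈ 2.06.

2.06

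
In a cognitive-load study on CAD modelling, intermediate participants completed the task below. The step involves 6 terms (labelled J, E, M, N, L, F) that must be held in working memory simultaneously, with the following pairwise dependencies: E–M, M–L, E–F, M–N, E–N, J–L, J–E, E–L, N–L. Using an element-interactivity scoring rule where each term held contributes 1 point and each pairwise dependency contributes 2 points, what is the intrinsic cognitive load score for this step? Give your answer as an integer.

Count of terms held simultaneously: 6.
Count of pairwise dependencies listed: 9.
Element contribution: 6 × 1 = 6.
Interaction contribution: 9 × 2 = 18.
Intrinsic load = 6 + 18 = 24.

24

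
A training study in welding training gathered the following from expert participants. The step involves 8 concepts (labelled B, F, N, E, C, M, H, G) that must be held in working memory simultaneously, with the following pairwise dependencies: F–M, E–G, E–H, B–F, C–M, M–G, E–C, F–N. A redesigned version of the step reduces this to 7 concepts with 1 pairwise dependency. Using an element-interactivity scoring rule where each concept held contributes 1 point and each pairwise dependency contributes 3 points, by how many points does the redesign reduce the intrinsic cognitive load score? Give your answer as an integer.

Original: 8 × 1 + 8 × 3 = 8 + 24 = 32.
Redesigned: 7 × 1 + 1 × 3 = 7 + 3 = 10.
Reduction = 32 − 10 = 22.

22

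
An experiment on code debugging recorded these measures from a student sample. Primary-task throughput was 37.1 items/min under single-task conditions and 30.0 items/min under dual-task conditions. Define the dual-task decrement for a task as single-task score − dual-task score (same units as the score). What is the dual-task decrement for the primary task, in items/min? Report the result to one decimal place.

Decrement = 37.1 − 30.0 = 7.1000 items/min ≈ 7.1 items/min.

7.1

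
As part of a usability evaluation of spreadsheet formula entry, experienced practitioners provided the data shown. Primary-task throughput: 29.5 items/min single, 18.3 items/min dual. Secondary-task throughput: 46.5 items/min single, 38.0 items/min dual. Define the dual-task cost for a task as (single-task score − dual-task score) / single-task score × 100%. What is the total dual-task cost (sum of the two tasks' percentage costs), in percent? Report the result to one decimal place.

Primary cost = (29.5 − 18.3) / 29.5 × 100% = 37.9661%.
Secondary cost = (46.5 − 38.0) / 46.5 × 100% = 18.2796%.
Total = 37.9661% + 18.2796% = 56.2457% ≈ 56.2%.

56.2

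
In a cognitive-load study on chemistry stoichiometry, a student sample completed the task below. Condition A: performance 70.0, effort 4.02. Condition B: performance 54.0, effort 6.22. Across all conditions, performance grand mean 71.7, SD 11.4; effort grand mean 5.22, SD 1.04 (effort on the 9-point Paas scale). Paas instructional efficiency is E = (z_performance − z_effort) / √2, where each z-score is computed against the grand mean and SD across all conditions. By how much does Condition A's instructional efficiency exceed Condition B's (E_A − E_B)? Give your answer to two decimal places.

2.49

Condition A: z_P = (70.0 − 71.7)/11.4 = -0.1491; z_E = (4.02 − 5.22)/1.04 = -1.1538; E_A = (-0.1491 − (-1.1538))/√2 = 0.7104.
Condition B: z_P = (54.0 − 71.7)/11.4 = -1.5526; z_E = (6.22 − 5.22)/1.04 = 0.9615; E_B = (-1.5526 − 0.9615)/√2 = -1.7777.
E_A − E_B = 0.7104 − (-1.7777) = 2.4881 ≈ 2.49.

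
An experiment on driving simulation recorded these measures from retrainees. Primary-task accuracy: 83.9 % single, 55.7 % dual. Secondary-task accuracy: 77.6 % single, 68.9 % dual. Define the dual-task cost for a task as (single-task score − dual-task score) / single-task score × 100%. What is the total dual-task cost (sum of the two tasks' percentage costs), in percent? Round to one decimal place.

Primary cost = (83.9 − 55.7) / 83.9 × 100% = 33.6114%.
Secondary cost = (77.6 − 68.9) / 77.6 × 100% = 11.2113%.
Total = 33.6114% + 11.2113% = 44.8227% ≈ 44.8%.

44.8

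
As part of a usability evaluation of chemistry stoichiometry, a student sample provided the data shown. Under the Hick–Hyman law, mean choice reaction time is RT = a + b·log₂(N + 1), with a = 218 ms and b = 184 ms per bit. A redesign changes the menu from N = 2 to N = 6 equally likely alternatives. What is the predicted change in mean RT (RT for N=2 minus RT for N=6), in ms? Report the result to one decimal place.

-224.9

RT(2) = 218 + 184·log₂(3) = 218 + 184·1.5850 = 509.6400 ms.
RT(6) = 218 + 184·log₂(7) = 218 + 184·2.8074 = 734.5616 ms.
Difference = 509.6400 − 734.5616 = -224.9216 ≈ -224.9 ms.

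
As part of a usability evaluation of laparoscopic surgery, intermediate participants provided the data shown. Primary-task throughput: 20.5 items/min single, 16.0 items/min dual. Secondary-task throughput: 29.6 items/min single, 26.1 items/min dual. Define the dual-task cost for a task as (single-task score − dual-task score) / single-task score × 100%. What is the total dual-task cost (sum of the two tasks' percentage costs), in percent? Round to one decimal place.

33.8

Primary cost = (20.5 − 16.0) / 20.5 × 100% = 21.9512%.
Secondary cost = (29.6 − 26.1) / 29.6 × 100% = 11.8243%.
Total = 21.9512% + 11.8243% = 33.7755% ≈ 33.8%.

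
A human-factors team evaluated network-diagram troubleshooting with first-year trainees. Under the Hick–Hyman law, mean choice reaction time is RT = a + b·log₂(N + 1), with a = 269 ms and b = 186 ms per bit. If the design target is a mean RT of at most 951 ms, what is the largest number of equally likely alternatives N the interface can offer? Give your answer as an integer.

11

Set 269 + 186·log₂(N + 1) ≤ 951.
log₂(N + 1) ≤ (951 − 269) / 186 = 3.6667.
N + 1 ≤ 2^3.6667 = 12.6995.
N ≤ 11.6995, so the largest integer N is 11.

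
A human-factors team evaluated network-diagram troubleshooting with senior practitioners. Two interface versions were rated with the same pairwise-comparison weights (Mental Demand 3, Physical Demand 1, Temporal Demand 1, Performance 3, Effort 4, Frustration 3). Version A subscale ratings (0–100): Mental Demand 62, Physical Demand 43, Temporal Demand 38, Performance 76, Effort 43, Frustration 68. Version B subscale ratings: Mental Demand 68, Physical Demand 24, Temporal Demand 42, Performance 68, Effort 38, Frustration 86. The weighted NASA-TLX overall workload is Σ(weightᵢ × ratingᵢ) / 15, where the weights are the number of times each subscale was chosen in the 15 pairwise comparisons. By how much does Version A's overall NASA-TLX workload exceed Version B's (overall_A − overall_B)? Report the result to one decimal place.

-0.9

Version A weighted sum = 3·62 + 1·43 + 1·38 + 3·76 + 4·43 + 3·68 = 186 + 43 + 38 + 228 + 172 + 204 = 871; overall_A = 871/15 = 58.0667.
Version B weighted sum = 3·68 + 1·24 + 1·42 + 3·68 + 4·38 + 3·86 = 204 + 24 + 42 + 204 + 152 + 258 = 884; overall_B = 884/15 = 58.9333.
Difference = 58.0667 − 58.9333 = -0.8666 ≈ -0.9.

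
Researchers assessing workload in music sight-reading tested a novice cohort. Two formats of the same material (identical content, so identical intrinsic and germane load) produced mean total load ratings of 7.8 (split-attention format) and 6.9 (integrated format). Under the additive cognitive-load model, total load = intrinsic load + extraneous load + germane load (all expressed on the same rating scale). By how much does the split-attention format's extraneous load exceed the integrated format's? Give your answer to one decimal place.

Intrinsic and germane load are equal across formats, so the difference in total load equals the difference in extraneous load.
Extraneous-load difference = 7.8 − 6.9 = 0.9.

0.9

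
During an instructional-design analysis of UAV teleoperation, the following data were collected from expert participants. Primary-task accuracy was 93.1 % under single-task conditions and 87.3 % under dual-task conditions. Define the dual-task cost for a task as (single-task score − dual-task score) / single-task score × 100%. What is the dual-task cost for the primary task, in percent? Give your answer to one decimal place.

Cost = (93.1 − 87.3) / 93.1 × 100%
     = 5.8000 / 93.1 × 100% = 6.2299%.
≈ 6.2%.

6.2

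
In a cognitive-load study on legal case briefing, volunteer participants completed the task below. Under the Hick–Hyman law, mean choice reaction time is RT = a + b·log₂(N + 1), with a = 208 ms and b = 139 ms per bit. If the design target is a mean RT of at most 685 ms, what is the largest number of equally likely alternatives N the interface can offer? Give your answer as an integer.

9

Set 208 + 139·log₂(N + 1) ≤ 685.
log₂(N + 1) ≤ (685 − 208) / 139 = 3.4317.
N + 1 ≤ 2^3.4317 = 10.7906.
N ≤ 9.7906, so the largest integer N is 9.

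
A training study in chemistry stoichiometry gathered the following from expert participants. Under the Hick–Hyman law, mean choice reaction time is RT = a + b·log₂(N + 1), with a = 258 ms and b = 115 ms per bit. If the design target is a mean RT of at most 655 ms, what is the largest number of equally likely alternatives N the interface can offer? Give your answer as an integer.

9

Set 258 + 115·log₂(N + 1) ≤ 655.
log₂(N + 1) ≤ (655 − 258) / 115 = 3.4522.
N + 1 ≤ 2^3.4522 = 10.9450.
N ≤ 9.9450, so the largest integer N is 9.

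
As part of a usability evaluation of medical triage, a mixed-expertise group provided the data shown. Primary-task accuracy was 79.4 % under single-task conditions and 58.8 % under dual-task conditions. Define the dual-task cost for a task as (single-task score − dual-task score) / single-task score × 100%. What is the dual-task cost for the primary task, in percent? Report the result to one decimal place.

25.9

Cost = (79.4 − 58.8) / 79.4 × 100%
     = 20.6000 / 79.4 × 100% = 25.9446%.
≈ 25.9%.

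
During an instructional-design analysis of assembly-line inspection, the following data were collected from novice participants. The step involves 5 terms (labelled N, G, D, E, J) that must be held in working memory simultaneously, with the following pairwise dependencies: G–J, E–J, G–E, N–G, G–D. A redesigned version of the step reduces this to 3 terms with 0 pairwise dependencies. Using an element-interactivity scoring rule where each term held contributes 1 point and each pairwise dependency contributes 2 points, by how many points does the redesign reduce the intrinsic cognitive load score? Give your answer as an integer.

Original: 5 × 1 + 5 × 2 = 5 + 10 = 15.
Redesigned: 3 × 1 + 0 × 2 = 3 + 0 = 3.
Reduction = 15 − 3 = 12.

12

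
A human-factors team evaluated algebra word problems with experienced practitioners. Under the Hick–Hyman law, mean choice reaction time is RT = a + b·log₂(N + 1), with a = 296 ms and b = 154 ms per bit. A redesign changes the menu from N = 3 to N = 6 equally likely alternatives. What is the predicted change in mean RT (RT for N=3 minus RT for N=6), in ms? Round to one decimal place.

-124.3

RT(3) = 296 + 154·log₂(4) = 296 + 154·2.0000 = 604.0000 ms.
RT(6) = 296 + 154·log₂(7) = 296 + 154·2.8074 = 728.3396 ms.
Difference = 604.0000 − 728.3396 = -124.3396 ≈ -124.3 ms.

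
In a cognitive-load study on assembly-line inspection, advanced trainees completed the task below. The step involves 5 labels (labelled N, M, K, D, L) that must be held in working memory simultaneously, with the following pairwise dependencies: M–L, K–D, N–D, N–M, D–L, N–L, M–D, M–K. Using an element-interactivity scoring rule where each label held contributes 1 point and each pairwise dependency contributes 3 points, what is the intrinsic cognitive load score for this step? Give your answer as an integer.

Count of labels held simultaneously: 5.
Count of pairwise dependencies listed: 8.
Element contribution: 5 × 1 = 5.
Interaction contribution: 8 × 3 = 24.
Intrinsic load = 5 + 24 = 29.

29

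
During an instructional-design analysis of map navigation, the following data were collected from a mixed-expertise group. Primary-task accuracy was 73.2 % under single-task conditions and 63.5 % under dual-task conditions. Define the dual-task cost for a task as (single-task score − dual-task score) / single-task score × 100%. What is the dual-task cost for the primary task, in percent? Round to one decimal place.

13.3

Cost = (73.2 − 63.5) / 73.2 × 100%
     = 9.7000 / 73.2 × 100% = 13.2514%.
≈ 13.3%.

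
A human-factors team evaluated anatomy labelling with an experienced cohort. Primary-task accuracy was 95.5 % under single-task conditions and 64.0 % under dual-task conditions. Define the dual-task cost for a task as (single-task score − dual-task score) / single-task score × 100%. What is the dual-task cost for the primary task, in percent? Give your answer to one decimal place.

Cost = (95.5 − 64.0) / 95.5 × 100%
     = 31.5000 / 95.5 × 100% = 32.9843%.
≈ 33.0%.

33.0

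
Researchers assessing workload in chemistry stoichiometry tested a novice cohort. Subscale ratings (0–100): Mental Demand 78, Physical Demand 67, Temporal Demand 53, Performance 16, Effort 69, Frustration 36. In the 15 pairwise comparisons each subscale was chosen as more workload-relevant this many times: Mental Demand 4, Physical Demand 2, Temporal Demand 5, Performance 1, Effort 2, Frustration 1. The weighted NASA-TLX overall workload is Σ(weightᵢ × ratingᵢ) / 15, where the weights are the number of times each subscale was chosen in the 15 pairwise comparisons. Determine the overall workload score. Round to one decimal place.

The tallies are the weights (they sum to 15).
Weighted sum = 4·78 + 2·67 + 5·53 + 1·16 + 2·69 + 1·36
            = 312 + 134 + 265 + 16 + 138 + 36 = 901.
Overall workload = 901 / 15 = 60.0667 ≈ 60.1.

60.1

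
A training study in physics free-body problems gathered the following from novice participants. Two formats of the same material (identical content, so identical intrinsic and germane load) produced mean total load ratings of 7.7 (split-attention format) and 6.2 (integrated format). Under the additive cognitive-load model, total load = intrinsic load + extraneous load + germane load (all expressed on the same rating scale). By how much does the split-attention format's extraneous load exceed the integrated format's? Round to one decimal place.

1.5

Intrinsic and germane load are equal across formats, so the difference in total load equals the difference in extraneous load.
Extraneous-load difference = 7.7 − 6.2 = 1.5.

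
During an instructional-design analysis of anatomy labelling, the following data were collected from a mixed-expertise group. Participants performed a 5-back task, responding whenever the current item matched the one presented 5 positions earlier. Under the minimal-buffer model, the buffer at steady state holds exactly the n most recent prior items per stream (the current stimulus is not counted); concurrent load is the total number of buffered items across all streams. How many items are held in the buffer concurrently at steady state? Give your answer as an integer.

5

The buffer holds the 5 most recent prior items.
Steady-state concurrent load = 5 items.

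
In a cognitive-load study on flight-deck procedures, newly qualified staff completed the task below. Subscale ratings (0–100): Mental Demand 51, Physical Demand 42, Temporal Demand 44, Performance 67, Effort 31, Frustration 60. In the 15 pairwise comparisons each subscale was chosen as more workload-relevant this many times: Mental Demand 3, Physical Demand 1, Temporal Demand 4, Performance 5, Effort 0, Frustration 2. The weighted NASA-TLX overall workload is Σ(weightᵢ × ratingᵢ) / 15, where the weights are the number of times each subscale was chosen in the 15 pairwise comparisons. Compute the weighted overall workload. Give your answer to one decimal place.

The tallies are the weights (they sum to 15).
Weighted sum = 3·51 + 1·42 + 4·44 + 5·67 + 0·31 + 2·60
            = 153 + 42 + 176 + 335 + 0 + 120 = 826.
Overall workload = 826 / 15 = 55.0667 ≈ 55.1.

55.1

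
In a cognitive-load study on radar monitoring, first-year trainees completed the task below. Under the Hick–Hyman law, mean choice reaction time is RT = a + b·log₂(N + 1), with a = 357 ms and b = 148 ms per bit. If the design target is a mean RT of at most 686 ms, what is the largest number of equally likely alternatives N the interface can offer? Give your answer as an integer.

Set 357 + 148·log₂(N + 1) ≤ 686.
log₂(N + 1) ≤ (686 − 357) / 148 = 2.2230.
N + 1 ≤ 2^2.2230 = 4.6686.
N ≤ 3.6686, so the largest integer N is 3.

3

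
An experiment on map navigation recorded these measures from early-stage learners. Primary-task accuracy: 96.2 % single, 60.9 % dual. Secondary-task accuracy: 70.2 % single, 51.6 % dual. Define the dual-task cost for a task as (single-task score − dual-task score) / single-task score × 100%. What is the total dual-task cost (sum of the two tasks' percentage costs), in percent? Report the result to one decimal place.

63.2

Primary cost = (96.2 − 60.9) / 96.2 × 100% = 36.6944%.
Secondary cost = (70.2 − 51.6) / 70.2 × 100% = 26.4957%.
Total = 36.6944% + 26.4957% = 63.1901% ≈ 63.2%.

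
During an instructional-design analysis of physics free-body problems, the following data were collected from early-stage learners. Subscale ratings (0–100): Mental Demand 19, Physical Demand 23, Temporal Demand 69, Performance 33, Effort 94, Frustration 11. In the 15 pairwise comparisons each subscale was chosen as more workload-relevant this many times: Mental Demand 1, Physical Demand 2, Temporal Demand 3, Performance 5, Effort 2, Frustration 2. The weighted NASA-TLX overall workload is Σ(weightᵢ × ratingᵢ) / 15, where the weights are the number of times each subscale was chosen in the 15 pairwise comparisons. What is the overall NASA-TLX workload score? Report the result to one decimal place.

The tallies are the weights (they sum to 15).
Weighted sum = 1·19 + 2·23 + 3·69 + 5·33 + 2·94 + 2·11
            = 19 + 46 + 207 + 165 + 188 + 22 = 647.
Overall workload = 647 / 15 = 43.1333 ≈ 43.1.

43.1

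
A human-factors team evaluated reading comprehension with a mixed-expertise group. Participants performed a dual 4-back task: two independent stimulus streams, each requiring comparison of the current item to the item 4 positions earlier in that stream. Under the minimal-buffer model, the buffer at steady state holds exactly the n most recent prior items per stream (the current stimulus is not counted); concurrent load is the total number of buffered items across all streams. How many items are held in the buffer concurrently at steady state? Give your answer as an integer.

8

Each stream's buffer holds its 4 most recent prior items.
Two independent streams: 2 × 4 = 8 buffered items at steady state.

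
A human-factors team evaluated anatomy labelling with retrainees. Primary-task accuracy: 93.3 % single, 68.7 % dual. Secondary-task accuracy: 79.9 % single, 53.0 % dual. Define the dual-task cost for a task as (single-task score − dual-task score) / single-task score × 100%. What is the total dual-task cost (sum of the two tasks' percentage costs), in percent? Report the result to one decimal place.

60.0

Primary cost = (93.3 − 68.7) / 93.3 × 100% = 26.3666%.
Secondary cost = (79.9 − 53.0) / 79.9 × 100% = 33.6671%.
Total = 26.3666% + 33.6671% = 60.0337% ≈ 60.0%.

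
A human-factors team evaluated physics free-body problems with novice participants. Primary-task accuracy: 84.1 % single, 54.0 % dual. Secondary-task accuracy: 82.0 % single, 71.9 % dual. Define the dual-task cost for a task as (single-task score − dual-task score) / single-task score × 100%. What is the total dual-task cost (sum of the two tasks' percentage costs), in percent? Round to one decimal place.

48.1

Primary cost = (84.1 − 54.0) / 84.1 × 100% = 35.7907%.
Secondary cost = (82.0 − 71.9) / 82.0 × 100% = 12.3171%.
Total = 35.7907% + 12.3171% = 48.1078% ≈ 48.1%.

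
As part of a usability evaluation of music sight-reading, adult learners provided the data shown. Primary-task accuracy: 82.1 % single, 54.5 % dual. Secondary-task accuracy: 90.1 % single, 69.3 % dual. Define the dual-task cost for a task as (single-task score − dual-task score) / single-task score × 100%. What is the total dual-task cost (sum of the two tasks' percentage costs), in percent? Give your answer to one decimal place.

56.7

Primary cost = (82.1 − 54.5) / 82.1 × 100% = 33.6175%.
Secondary cost = (90.1 − 69.3) / 90.1 × 100% = 23.0855%.
Total = 33.6175% + 23.0855% = 56.7030% ≈ 56.7%.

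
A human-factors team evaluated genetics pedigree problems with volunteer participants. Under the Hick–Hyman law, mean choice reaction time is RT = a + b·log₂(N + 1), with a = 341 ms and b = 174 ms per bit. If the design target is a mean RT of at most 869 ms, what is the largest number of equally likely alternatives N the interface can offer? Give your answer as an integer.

Set 341 + 174·log₂(N + 1) ≤ 869.
log₂(N + 1) ≤ (869 − 341) / 174 = 3.0345.
N + 1 ≤ 2^3.0345 = 8.1936.
N ≤ 7.1936, so the largest integer N is 7.

7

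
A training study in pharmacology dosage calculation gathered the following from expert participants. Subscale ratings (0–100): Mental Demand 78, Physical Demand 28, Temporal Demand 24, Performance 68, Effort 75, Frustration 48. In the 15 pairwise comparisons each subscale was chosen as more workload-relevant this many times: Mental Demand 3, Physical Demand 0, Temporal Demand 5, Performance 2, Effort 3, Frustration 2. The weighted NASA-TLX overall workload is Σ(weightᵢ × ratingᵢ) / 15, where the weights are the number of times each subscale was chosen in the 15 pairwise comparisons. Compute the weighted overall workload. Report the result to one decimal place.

54.1

The tallies are the weights (they sum to 15).
Weighted sum = 3·78 + 0·28 + 5·24 + 2·68 + 3·75 + 2·48
            = 234 + 0 + 120 + 136 + 225 + 96 = 811.
Overall workload = 811 / 15 = 54.0667 ≈ 54.1.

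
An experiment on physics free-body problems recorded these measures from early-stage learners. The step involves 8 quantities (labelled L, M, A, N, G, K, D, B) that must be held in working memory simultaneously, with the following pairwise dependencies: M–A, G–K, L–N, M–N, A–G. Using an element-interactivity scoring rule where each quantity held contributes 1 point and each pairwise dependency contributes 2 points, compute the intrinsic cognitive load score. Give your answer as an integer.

18

Count of quantities held simultaneously: 8.
Count of pairwise dependencies listed: 5.
Element contribution: 8 × 1 = 8.
Interaction contribution: 5 × 2 = 10.
Intrinsic load = 8 + 10 = 18.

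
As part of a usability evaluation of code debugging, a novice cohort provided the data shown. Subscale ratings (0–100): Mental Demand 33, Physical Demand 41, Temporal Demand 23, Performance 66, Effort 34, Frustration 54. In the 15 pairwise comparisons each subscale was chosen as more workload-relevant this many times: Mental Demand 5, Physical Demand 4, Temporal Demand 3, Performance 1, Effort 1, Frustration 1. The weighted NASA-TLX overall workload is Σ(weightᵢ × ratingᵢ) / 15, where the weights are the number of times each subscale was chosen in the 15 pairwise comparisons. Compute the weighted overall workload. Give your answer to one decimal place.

36.8

The tallies are the weights (they sum to 15).
Weighted sum = 5·33 + 4·41 + 3·23 + 1·66 + 1·34 + 1·54
            = 165 + 164 + 69 + 66 + 34 + 54 = 552.
Overall workload = 552 / 15 = 36.8000 ≈ 36.8.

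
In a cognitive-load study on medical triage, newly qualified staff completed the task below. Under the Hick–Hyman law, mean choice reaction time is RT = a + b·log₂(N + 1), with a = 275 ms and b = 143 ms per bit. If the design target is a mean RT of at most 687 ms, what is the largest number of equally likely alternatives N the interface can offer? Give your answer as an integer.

Set 275 + 143·log₂(N + 1) ≤ 687.
log₂(N + 1) ≤ (687 − 275) / 143 = 2.8811.
N + 1 ≤ 2^2.8811 = 7.3671.
N ≤ 6.3671, so the largest integer N is 6.

6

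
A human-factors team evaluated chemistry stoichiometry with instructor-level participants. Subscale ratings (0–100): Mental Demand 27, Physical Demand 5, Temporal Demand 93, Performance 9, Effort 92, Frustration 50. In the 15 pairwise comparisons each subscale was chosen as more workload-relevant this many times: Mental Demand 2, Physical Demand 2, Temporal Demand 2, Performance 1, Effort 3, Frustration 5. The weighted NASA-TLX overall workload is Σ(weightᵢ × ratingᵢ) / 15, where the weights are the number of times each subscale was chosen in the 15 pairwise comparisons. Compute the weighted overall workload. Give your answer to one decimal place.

The tallies are the weights (they sum to 15).
Weighted sum = 2·27 + 2·5 + 2·93 + 1·9 + 3·92 + 5·50
            = 54 + 10 + 186 + 9 + 276 + 250 = 785.
Overall workload = 785 / 15 = 52.3333 ≈ 52.3.

52.3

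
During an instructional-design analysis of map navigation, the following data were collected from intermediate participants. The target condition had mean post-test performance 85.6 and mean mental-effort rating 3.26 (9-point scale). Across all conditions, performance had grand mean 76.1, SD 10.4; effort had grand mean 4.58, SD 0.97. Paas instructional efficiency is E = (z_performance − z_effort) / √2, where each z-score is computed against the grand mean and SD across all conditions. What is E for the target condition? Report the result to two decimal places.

z_performance = (85.6 − 76.1) / 10.4 = 9.5000 / 10.4 = 0.9135.
z_effort = (3.26 − 4.58) / 0.97 = -1.3200 / 0.97 = -1.3608.
z_P − z_E = 0.9135 − (-1.3608) = 2.2743.
E = 2.2743 / √2 = 2.2743 / 1.41421 = 1.6082 ≈ 1.61.

1.61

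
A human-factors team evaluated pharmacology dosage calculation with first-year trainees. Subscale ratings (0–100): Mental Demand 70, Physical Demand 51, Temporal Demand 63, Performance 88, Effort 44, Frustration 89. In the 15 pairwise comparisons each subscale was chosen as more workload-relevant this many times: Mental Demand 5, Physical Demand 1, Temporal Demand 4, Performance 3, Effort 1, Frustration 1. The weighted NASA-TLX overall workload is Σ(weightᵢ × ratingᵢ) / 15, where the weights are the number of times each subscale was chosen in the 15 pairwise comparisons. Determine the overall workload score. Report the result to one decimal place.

The tallies are the weights (they sum to 15).
Weighted sum = 5·70 + 1·51 + 4·63 + 3·88 + 1·44 + 1·89
            = 350 + 51 + 252 + 264 + 44 + 89 = 1050.
Overall workload = 1050 / 15 = 70.0000 ≈ 70.0.

70.0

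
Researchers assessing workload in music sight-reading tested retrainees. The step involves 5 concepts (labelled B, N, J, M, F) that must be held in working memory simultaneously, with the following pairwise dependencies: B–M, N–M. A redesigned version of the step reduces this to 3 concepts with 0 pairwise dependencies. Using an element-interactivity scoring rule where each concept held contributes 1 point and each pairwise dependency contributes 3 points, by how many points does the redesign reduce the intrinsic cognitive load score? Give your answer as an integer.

Original: 5 × 1 + 2 × 3 = 5 + 6 = 11.
Redesigned: 3 × 1 + 0 × 3 = 3 + 0 = 3.
Reduction = 11 − 3 = 8.

8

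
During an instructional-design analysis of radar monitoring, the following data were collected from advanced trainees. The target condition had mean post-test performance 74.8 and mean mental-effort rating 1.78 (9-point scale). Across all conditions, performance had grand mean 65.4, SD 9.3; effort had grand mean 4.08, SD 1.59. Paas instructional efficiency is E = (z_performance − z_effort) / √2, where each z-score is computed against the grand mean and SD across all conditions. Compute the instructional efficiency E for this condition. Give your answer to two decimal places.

z_performance = (74.8 − 65.4) / 9.3 = 9.4000 / 9.3 = 1.0108.
z_effort = (1.78 − 4.08) / 1.59 = -2.3000 / 1.59 = -1.4465.
z_P − z_E = 1.0108 − (-1.4465) = 2.4573.
E = 2.4573 / √2 = 2.4573 / 1.41421 = 1.7376 ≈ 1.74.

1.74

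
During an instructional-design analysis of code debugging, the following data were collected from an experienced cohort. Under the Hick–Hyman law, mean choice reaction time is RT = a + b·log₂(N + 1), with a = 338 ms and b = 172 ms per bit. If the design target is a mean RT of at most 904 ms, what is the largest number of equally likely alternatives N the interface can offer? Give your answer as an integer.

8

Set 338 + 172·log₂(N + 1) ≤ 904.
log₂(N + 1) ≤ (904 − 338) / 172 = 3.2907.
N + 1 ≤ 2^3.2907 = 9.7859.
N ≤ 8.7859, so the largest integer N is 8.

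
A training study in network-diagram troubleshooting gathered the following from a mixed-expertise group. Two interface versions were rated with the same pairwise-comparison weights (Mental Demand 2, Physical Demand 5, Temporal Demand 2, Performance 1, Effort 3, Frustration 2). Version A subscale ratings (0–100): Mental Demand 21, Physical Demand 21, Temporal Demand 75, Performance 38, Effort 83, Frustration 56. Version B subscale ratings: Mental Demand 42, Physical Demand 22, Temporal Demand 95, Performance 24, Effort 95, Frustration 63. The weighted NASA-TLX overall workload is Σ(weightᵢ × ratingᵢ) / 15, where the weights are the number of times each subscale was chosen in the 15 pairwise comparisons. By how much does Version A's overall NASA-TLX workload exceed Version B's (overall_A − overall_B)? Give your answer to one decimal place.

-8.2

Version A weighted sum = 2·21 + 5·21 + 2·75 + 1·38 + 3·83 + 2·56 = 42 + 105 + 150 + 38 + 249 + 112 = 696; overall_A = 696/15 = 46.4000.
Version B weighted sum = 2·42 + 5·22 + 2·95 + 1·24 + 3·95 + 2·63 = 84 + 110 + 190 + 24 + 285 + 126 = 819; overall_B = 819/15 = 54.6000.
Difference = 46.4000 − 54.6000 = -8.2000 ≈ -8.2.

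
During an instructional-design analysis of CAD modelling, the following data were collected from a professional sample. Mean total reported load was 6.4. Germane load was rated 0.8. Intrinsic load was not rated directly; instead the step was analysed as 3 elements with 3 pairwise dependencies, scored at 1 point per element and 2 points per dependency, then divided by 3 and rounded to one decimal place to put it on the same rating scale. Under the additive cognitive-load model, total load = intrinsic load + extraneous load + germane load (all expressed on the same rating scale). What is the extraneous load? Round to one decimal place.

2.6

Intrinsic (element-interactivity): (3 × 1 + 3 × 2) / 3 = 9 / 3 = 3.0000 → 3.0.
extraneous load = total − intrinsic − germane
             = 6.4 − 3.0 − 0.8 = 2.6.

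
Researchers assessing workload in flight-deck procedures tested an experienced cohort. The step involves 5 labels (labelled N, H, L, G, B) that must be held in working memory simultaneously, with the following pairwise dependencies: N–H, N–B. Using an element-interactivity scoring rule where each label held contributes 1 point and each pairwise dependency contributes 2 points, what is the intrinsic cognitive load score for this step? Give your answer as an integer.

Count of labels held simultaneously: 5.
Count of pairwise dependencies listed: 2.
Element contribution: 5 × 1 = 5.
Interaction contribution: 2 × 2 = 4.
Intrinsic load = 5 + 4 = 9.

9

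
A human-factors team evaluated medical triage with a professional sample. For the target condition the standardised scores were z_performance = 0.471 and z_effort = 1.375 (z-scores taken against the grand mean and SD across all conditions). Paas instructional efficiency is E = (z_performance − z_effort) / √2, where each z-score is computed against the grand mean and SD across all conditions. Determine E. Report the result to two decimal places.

z_P − z_E = 0.471 − 1.375 = -0.9040.
E = -0.9040 / √2 = -0.9040 / 1.41421 = -0.6392 ≈ -0.64.

-0.64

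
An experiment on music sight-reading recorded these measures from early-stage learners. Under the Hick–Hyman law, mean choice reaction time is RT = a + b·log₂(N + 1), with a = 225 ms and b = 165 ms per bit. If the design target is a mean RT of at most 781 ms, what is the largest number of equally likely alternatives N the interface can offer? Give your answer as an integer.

Set 225 + 165·log₂(N + 1) ≤ 781.
log₂(N + 1) ≤ (781 − 225) / 165 = 3.3697.
N + 1 ≤ 2^3.3697 = 10.3367.
N ≤ 9.3367, so the largest integer N is 9.

9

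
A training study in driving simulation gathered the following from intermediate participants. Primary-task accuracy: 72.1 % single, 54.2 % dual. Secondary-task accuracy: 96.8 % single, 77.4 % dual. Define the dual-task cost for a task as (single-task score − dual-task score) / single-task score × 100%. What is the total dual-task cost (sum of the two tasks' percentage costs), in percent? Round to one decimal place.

Primary cost = (72.1 − 54.2) / 72.1 × 100% = 24.8266%.
Secondary cost = (96.8 − 77.4) / 96.8 × 100% = 20.0413%.
Total = 24.8266% + 20.0413% = 44.8679% ≈ 44.9%.

44.9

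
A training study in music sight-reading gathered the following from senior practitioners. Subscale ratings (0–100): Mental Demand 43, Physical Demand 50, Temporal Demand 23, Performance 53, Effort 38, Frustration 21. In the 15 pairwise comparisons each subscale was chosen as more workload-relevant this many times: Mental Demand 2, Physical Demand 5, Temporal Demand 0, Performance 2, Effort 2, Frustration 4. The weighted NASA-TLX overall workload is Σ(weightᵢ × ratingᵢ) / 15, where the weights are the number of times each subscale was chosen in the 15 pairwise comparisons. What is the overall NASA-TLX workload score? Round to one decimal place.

40.1

The tallies are the weights (they sum to 15).
Weighted sum = 2·43 + 5·50 + 0·23 + 2·53 + 2·38 + 4·21
            = 86 + 250 + 0 + 106 + 76 + 84 = 602.
Overall workload = 602 / 15 = 40.1333 ≈ 40.1.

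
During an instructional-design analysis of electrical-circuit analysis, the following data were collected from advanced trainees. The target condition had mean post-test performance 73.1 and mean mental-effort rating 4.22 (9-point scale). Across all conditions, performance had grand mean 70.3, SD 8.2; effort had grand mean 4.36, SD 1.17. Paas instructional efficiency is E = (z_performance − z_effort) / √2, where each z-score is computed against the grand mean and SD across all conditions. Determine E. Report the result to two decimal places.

0.33

z_performance = (73.1 − 70.3) / 8.2 = 2.8000 / 8.2 = 0.3415.
z_effort = (4.22 − 4.36) / 1.17 = -0.1400 / 1.17 = -0.1197.
z_P − z_E = 0.3415 − (-0.1197) = 0.4612.
E = 0.4612 / √2 = 0.4612 / 1.41421 = 0.3261 ≈ 0.33.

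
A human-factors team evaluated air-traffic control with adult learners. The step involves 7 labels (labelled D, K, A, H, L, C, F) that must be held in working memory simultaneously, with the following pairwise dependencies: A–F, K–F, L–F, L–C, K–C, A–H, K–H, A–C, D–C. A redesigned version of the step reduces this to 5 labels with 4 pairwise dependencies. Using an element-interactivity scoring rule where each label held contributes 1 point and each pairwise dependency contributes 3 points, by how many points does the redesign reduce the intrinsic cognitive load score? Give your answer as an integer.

Original: 7 × 1 + 9 × 3 = 7 + 27 = 34.
Redesigned: 5 × 1 + 4 × 3 = 5 + 12 = 17.
Reduction = 34 − 17 = 17.

17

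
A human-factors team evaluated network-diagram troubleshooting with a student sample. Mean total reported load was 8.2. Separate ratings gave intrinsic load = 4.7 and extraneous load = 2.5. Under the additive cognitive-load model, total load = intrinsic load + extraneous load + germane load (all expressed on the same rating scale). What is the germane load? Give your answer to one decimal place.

1.0

germane load = total − intrinsic − extraneous
             = 8.2 − 4.7 − 2.5 = 1.0.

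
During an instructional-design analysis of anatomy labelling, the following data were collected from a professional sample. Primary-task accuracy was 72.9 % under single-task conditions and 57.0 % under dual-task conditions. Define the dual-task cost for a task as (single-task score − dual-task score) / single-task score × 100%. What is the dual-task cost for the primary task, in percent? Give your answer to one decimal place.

Cost = (72.9 − 57.0) / 72.9 × 100%
     = 15.9000 / 72.9 × 100% = 21.8107%.
≈ 21.8%.

21.8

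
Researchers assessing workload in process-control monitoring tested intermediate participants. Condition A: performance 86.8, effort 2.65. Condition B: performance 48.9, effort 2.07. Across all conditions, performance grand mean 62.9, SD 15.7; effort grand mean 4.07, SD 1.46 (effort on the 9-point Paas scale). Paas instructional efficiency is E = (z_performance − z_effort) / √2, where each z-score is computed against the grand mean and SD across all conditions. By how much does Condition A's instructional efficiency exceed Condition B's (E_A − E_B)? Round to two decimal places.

1.43

Condition A: z_P = (86.8 − 62.9)/15.7 = 1.5223; z_E = (2.65 − 4.07)/1.46 = -0.9726; E_A = (1.5223 − (-0.9726))/√2 = 1.7642.
Condition B: z_P = (48.9 − 62.9)/15.7 = -0.8917; z_E = (2.07 − 4.07)/1.46 = -1.3699; E_B = (-0.8917 − (-1.3699))/√2 = 0.3381.
E_A − E_B = 1.7642 − 0.3381 = 1.4261 ≈ 1.43.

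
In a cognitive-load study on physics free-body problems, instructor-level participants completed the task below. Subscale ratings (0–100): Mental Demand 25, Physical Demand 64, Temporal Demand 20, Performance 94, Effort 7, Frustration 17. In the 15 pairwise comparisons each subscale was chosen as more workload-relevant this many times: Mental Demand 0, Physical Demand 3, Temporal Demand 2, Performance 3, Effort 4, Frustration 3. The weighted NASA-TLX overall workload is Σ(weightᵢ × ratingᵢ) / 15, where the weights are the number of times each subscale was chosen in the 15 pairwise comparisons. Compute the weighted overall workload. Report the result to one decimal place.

39.5

The tallies are the weights (they sum to 15).
Weighted sum = 0·25 + 3·64 + 2·20 + 3·94 + 4·7 + 3·17
            = 0 + 192 + 40 + 282 + 28 + 51 = 593.
Overall workload = 593 / 15 = 39.5333 ≈ 39.5.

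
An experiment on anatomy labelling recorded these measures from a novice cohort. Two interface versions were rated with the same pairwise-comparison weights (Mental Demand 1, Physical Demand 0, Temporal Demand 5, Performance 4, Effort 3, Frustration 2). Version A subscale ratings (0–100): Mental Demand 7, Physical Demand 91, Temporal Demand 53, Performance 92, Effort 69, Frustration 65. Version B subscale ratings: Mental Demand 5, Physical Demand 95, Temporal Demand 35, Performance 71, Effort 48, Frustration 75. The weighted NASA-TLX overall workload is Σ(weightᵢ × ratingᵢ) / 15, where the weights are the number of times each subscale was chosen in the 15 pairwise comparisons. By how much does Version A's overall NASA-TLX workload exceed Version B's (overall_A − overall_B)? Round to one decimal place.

Version A weighted sum = 1·7 + 0·91 + 5·53 + 4·92 + 3·69 + 2·65 = 7 + 0 + 265 + 368 + 207 + 130 = 977; overall_A = 977/15 = 65.1333.
Version B weighted sum = 1·5 + 0·95 + 5·35 + 4·71 + 3·48 + 2·75 = 5 + 0 + 175 + 284 + 144 + 150 = 758; overall_B = 758/15 = 50.5333.
Difference = 65.1333 − 50.5333 = 14.6000 ≈ 14.6.

14.6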